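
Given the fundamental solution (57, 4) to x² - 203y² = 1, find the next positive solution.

Solutions to x² - Dy² = 1 are generated by powers of (x₀ + y₀√D).
The next solution satisfies x₁ + y₁√203 = (x₀ + y₀√203)², giving:
x₁ = x₀² + 203y₀² = 57² + 203·4² = 3249 + 3248 = 6497
y₁ = 2x₀y₀ = 2·57·4 = 456

Verify: 6497² - 203·456² = 42211009 - 42211008 = 1 ✓

x = 6497, y = 456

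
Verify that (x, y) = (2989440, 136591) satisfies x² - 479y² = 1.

Compute x² = 2989440² = 8936751513600
Compute 479y² = 479·136591² = 479·18657101281 = 8936751513599
x² - 479y² = 8936751513600 - 8936751513599 = 1
Since this equals 1, (2989440, 136591) is a solution.

Yes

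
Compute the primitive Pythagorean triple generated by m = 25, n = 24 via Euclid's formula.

a = m² - n² = 25² - 24² = 625 - 576 = 49
b = 2mn = 2·25·24 = 1200
c = m² + n² = 625 + 576 = 1201
Verify: 49² + 1200² = 2401 + 1440000 = 1442401 = 1201² ✓

(49, 1200, 1201)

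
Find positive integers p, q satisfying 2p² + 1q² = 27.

Try small values of p and check whether (27 - 2p²)/1 is a perfect square.
p = 1: 2·1² = 2, so 1q² = 27 - 2 = 25, giving q² = 25, q = 5.
Check: 2·1² + 1·5² = 2 + 25 = 27 ✓

p = 1, q = 5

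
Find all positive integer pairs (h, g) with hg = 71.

The positive divisors of 71 are: 1, 71.
Each divisor d gives the pair (d, 71/d):
(1, 71), (71, 1)

(1, 71), (71, 1)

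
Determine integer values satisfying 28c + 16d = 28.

Step 1: Check solvability.
gcd(28, 16) = 4
Since 4 divides 28, solutions exist.

Step 2: Apply extended Euclidean algorithm to find gcd.
We find integers such that 28*x0 + 16*y0 = 4

Step 3: Scale the particular solution.
Multiply by 28/4 = 7:
c = -7, d = 14

Step 4: Verify.
28*(-7) + 16*(14) = 28 = 28 ✓

c = -7, d = 14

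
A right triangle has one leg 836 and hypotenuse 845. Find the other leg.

a² = c² - b² = 714025 - 698896 = 15129
a = 123

123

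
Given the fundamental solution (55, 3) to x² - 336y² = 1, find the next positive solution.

Solutions to x² - Dy² = 1 are generated by powers of (x₀ + y₀√D).
The next solution satisfies x₁ + y₁√336 = (x₀ + y₀√336)², giving:
x₁ = x₀² + 336y₀² = 55² + 336·3² = 3025 + 3024 = 6049
y₁ = 2x₀y₀ = 2·55·3 = 330

Verify: 6049² - 336·330² = 36590401 - 36590400 = 1 ✓

x = 6049, y = 330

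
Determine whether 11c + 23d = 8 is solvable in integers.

Step 1: Compute gcd(11, 23).
gcd(11, 23) = 1

Step 2: Check divisibility.
Does 1 divide 8? 8 = 1 x 8, so yes.

By the theorem on linear Diophantine equations, 11c + 23d = 8 has integer solutions if and only if gcd(11, 23) divides 8. Since 1 | 8, solutions exist.

Yes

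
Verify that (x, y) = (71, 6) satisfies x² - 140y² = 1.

Compute x² = 71² = 5041
Compute 140y² = 140·6² = 140·36 = 5040
x² - 140y² = 5041 - 5040 = 1
Since this equals 1, (71, 6) is a solution.

Yes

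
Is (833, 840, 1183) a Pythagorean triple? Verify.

Compute a² + b² = 833² + 840² = 693889 + 705600 = 1399489
Compute c² = 1183² = 1399489
Since 1399489 = 1399489, confirmed.

Yes, it is a Pythagorean triple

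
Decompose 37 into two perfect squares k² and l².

We need to find integers k, l > 0 such that k² + l² = 37.
Trying k = 1: l² = 37 - 1² = 37 - 1 = 36
l = 6
Check: 1² + 6² = 1 + 36 = 37 ✓

37 = 1² + 6²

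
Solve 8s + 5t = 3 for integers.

Step 1: Check solvability.
gcd(8, 5) = 1
Since 1 divides 3, solutions exist.

Step 2: Apply extended Euclidean algorithm to find gcd.
We find integers such that 8*x0 + 5*y0 = 1

Step 3: Scale the particular solution.
Multiply by 3/1 = 3:
s = 6, t = -9

Step 4: Verify.
8*(6) + 5*(-9) = 3 = 3 ✓

s = 6, t = -9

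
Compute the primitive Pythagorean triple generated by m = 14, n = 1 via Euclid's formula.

a = m² - n² = 14² - 1² = 196 - 1 = 195
b = 2mn = 2·14·1 = 28
c = m² + n² = 196 + 1 = 197
Verify: 195² + 28² = 38025 + 784 = 38809 = 197² ✓

(195, 28, 197)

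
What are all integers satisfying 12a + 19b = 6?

Step 1: Compute gcd(12, 19) = 1.
Since 1 divides 6, solutions exist.

Step 2: Find a particular solution using extended Euclidean algorithm.
We get a₀ = 48, b₀ = -30.
Check: 12*48 + 19*-30 = 6 = 6 ✓

Step 3: Write the general solution.
a = 48 + (19/1)t = 48 + 19t
b = -30 - (12/1)t = -30 - 12t
for any integer t.

a = 48 + 19t, b = -30 - 12t for integer t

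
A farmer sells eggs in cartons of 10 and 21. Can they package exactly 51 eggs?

We need non-negative a, b with 10a + 21b = 51.
gcd(10, 21) = 1 divides 51.
Try a = 3: 21b = 51 - 30 = 21, so b = 1.
One way: 3 cartons of 10 and 1 cartons of 21.

Yes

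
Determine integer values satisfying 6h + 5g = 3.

Step 1: Check solvability.
gcd(6, 5) = 1
Since 1 divides 3, solutions exist.

Step 2: Apply extended Euclidean algorithm to find gcd.
We find integers such that 6*x0 + 5*y0 = 1

Step 3: Scale the particular solution.
Multiply by 3/1 = 3:
h = 3, g = -3

Step 4: Verify.
6*(3) + 5*(-3) = 3 = 3 ✓

h = 3, g = -3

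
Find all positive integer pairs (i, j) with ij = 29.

The positive divisors of 29 are: 1, 29.
Each divisor d gives the pair (d, 29/d):
(1, 29), (29, 1)

(1, 29), (29, 1)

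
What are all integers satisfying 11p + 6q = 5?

Step 1: Compute gcd(11, 6) = 1.
Since 1 divides 5, solutions exist.

Step 2: Find a particular solution using extended Euclidean algorithm.
We get p₀ = -5, q₀ = 10.
Check: 11*-5 + 6*10 = 5 = 5 ✓

Step 3: Write the general solution.
p = -5 + (6/1)t = -5 + 6t
q = 10 - (11/1)t = 10 - 11t
for any integer t.

p = -5 + 6t, q = 10 - 11t for integer t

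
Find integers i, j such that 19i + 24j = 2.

Step 1: Check solvability.
gcd(19, 24) = 1
Since 1 divides 2, solutions exist.

Step 2: Apply extended Euclidean algorithm to find gcd.
We find integers such that 19*x0 + 24*y0 = 1

Step 3: Scale the particular solution.
Multiply by 2/1 = 2:
i = -10, j = 8

Step 4: Verify.
19*(-10) + 24*(8) = 2 = 2 ✓

i = -10, j = 8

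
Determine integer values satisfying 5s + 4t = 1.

Step 1: Check solvability.
gcd(5, 4) = 1
Since 1 divides 1, solutions exist.

Step 2: Apply extended Euclidean algorithm to find gcd.
We find integers such that 5*x0 + 4*y0 = 1

Step 3: Scale the particular solution.
Multiply by 1/1 = 1:
s = 1, t = -1

Step 4: Verify.
5*(1) + 4*(-1) = 1 = 1 ✓

s = 1, t = -1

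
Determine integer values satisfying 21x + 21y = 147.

Step 1: Check solvability.
gcd(21, 21) = 21
Since 21 divides 147, solutions exist.

Step 2: Apply extended Euclidean algorithm to find gcd.
We find integers such that 21*x0 + 21*y0 = 21

Step 3: Scale the particular solution.
Multiply by 147/21 = 7:
x = 0, y = 7

Step 4: Verify.
21*(0) + 21*(7) = 147 = 147 ✓

x = 0, y = 7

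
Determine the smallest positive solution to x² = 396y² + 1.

We seek the smallest positive integers (x, y) with x² - 396y² = 1, i.e., x² = 396y² + 1.
Try successive y values:
y = 1: x² = 396·1² + 1 = 397, not a perfect square
y = 2: x² = 396·2² + 1 = 1585, not a perfect square
y = 3: x² = 396·3² + 1 = 3565, not a perfect square
... continuing the search (or via continued fractions) ...
y = 10: x² = 396·10² + 1 = 39601, x = 199 ✓

Verify: 199² - 396·10² = 39601 - 39600 = 1 ✓

x = 199, y = 10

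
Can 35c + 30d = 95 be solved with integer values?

Step 1: Compute gcd(35, 30).
gcd(35, 30) = 5

Step 2: Check divisibility.
Does 5 divide 95? 95 = 5 x 19, so yes.

By the theorem on linear Diophantine equations, 35c + 30d = 95 has integer solutions if and only if gcd(35, 30) divides 95. Since 5 | 95, solutions exist.

Yes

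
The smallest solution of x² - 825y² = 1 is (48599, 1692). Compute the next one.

Solutions to x² - Dy² = 1 are generated by powers of (x₀ + y₀√D).
The next solution satisfies x₁ + y₁√825 = (x₀ + y₀√825)², giving:
x₁ = x₀² + 825y₀² = 48599² + 825·1692² = 2361862801 + 2361862800 = 4723725601
y₁ = 2x₀y₀ = 2·48599·1692 = 164459016

Verify: 4723725601² - 825·164459016² = 22313583553542811201 - 22313583553542811200 = 1 ✓

x = 4723725601, y = 164459016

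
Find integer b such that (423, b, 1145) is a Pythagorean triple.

b² = c² - a² = 1145² - 423² = 1311025 - 178929 = 1132096
b = sqrt(1132096) = 1064

1064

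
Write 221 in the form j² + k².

We need to find integers j, k > 0 such that j² + k² = 221.
Trying j = 5: k² = 221 - 5² = 221 - 25 = 196
k = 14
Check: 5² + 14² = 25 + 196 = 221 ✓

221 = 5² + 14²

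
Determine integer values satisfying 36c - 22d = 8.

Step 1: Check solvability.
gcd(36, 22) = 2
Since 2 divides 8, solutions exist.

Step 2: Apply extended Euclidean algorithm to find gcd.
We find integers such that 36*x0 + 22*y0 = 2

Step 3: Scale the particular solution.
Multiply by 8/2 = 4:
c = -12, d = -20

Step 4: Verify.
36*(-12) - 22*(-20) = 8 = 8 ✓

c = -12, d = -20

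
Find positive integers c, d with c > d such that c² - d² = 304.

Factor: c² - d² = (c+d)(c-d) = 304.
We need two factors of 304 with the same parity.
Use c+d = 152 and c-d = 2 (product 152·2 = 304).
Adding: 2c = 154, so c = 77.
Subtracting: 2d = 150, so d = 75.
Check: 77² - 75² = 5929 - 5625 = 304 ✓

c = 77, d = 75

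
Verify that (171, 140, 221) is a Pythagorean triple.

Compute a² + b²:
171² + 140² = 29241 + 19600 = 48841
Compute c²:
221² = 48841
Since 48841 = 48841, it is a Pythagorean triple.

Yes, it is a Pythagorean triple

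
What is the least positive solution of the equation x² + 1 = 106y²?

We need x² = 106y² - 1. Try successive y:
y = 1: x² = 106·1² - 1 = 105, not a perfect square
y = 2: x² = 106·2² - 1 = 423, not a perfect square
y = 3: x² = 106·3² - 1 = 953, not a perfect square
...
y = 389: x² = 106·389² - 1 = 16040025 = 4005² ✓
Check: 4005² - 106·389² = 16040025 - 16040026 = -1 ✓

x = 4005, y = 389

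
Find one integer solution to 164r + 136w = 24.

Step 1: Check solvability.
gcd(164, 136) = 4
Since 4 divides 24, solutions exist.

Step 2: Apply extended Euclidean algorithm to find gcd.
We find integers such that 164*x0 + 136*y0 = 4

Step 3: Scale the particular solution.
Multiply by 24/4 = 6:
r = 30, w = -36

Step 4: Verify.
164*(30) + 136*(-36) = 24 = 24 ✓

r = 30, w = -36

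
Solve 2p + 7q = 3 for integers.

Step 1: Check solvability.
gcd(2, 7) = 1
Since 1 divides 3, solutions exist.

Step 2: Apply extended Euclidean algorithm to find gcd.
We find integers such that 2*x0 + 7*y0 = 1

Step 3: Scale the particular solution.
Multiply by 3/1 = 3:
p = -9, q = 3

Step 4: Verify.
2*(-9) + 7*(3) = 3 = 3 ✓

p = -9, q = 3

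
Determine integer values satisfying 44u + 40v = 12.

Step 1: Check solvability.
gcd(44, 40) = 4
Since 4 divides 12, solutions exist.

Step 2: Apply extended Euclidean algorithm to find gcd.
We find integers such that 44*x0 + 40*y0 = 4

Step 3: Scale the particular solution.
Multiply by 12/4 = 3:
u = 3, v = -3

Step 4: Verify.
44*(3) + 40*(-3) = 12 = 12 ✓

u = 3, v = -3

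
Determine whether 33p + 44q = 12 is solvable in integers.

Step 1: Compute gcd(33, 44).
gcd(33, 44) = 11

Step 2: Check divisibility.
Does 11 divide 12? 12 = 11 x 1 + 1, so no.

By the theorem on linear Diophantine equations, 33p + 44q = 12 has integer solutions if and only if gcd(33, 44) divides 12. Since 11 does not divide 12, no solutions exist.

No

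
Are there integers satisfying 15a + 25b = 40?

Step 1: Compute gcd(15, 25).
gcd(15, 25) = 5

Step 2: Check divisibility.
Does 5 divide 40? 40 = 5 x 8, so yes.

By the theorem on linear Diophantine equations, 15a + 25b = 40 has integer solutions if and only if gcd(15, 25) divides 40. Since 5 | 40, solutions exist.

Yes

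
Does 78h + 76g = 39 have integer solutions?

Step 1: Compute gcd(78, 76).
gcd(78, 76) = 2

Step 2: Check divisibility.
Does 2 divide 39? 39 = 2 x 19 + 1, so no.

By the theorem on linear Diophantine equations, 78h + 76g = 39 has integer solutions if and only if gcd(78, 76) divides 39. Since 2 does not divide 39, no solutions exist.

No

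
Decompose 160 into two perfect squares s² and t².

We need to find integers s, t > 0 such that s² + t² = 160.
Trying s = 4: t² = 160 - 4² = 160 - 16 = 144
t = 12
Check: 4² + 12² = 16 + 144 = 160 ✓

160 = 4² + 12²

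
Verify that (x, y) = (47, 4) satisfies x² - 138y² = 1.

Compute x² = 47² = 2209
Compute 138y² = 138·4² = 138·16 = 2208
x² - 138y² = 2209 - 2208 = 1
Since this equals 1, (47, 4) is a solution.

Yes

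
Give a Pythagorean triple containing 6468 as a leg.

We need the other leg and hypotenuse such that 6468² + x² = c².
Take x = 301, c = 6475: 6468² + 301² = 41835024 + 90601 = 41925625 = 6475² ✓
Triple: (301, 6468, 6475)

(301, 6468, 6475)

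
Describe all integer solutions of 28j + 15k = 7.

Step 1: Compute gcd(28, 15) = 1.
Since 1 divides 7, solutions exist.

Step 2: Find a particular solution using extended Euclidean algorithm.
We get j₀ = 49, k₀ = -91.
Check: 28*49 + 15*-91 = 7 = 7 ✓

Step 3: Write the general solution.
j = 49 + (15/1)t = 49 + 15t
k = -91 - (28/1)t = -91 - 28t
for any integer t.

j = 49 + 15t, k = -91 - 28t for integer t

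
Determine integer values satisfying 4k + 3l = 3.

Step 1: Check solvability.
gcd(4, 3) = 1
Since 1 divides 3, solutions exist.

Step 2: Apply extended Euclidean algorithm to find gcd.
We find integers such that 4*x0 + 3*y0 = 1

Step 3: Scale the particular solution.
Multiply by 3/1 = 3:
k = 3, l = -3

Step 4: Verify.
4*(3) + 3*(-3) = 3 = 3 ✓

k = 3, l = -3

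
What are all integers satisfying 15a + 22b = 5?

Step 1: Compute gcd(15, 22) = 1.
Since 1 divides 5, solutions exist.

Step 2: Find a particular solution using extended Euclidean algorithm.
We get a₀ = 15, b₀ = -10.
Check: 15*15 + 22*-10 = 5 = 5 ✓

Step 3: Write the general solution.
a = 15 + (22/1)t = 15 + 22t
b = -10 - (15/1)t = -10 - 15t
for any integer t.

a = 15 + 22t, b = -10 - 15t for integer t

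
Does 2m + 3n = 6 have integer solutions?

Step 1: Compute gcd(2, 3).
gcd(2, 3) = 1

Step 2: Check divisibility.
Does 1 divide 6? 6 = 1 x 6, so yes.

By the theorem on linear Diophantine equations, 2m + 3n = 6 has integer solutions if and only if gcd(2, 3) divides 6. Since 1 | 6, solutions exist.

Yes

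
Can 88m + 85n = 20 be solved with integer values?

Step 1: Compute gcd(88, 85).
gcd(88, 85) = 1

Step 2: Check divisibility.
Does 1 divide 20? 20 = 1 x 20, so yes.

By the theorem on linear Diophantine equations, 88m + 85n = 20 has integer solutions if and only if gcd(88, 85) divides 20. Since 1 | 20, solutions exist.

Yes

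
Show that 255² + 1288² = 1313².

Compute a² + b² = 255² + 1288² = 65025 + 1658944 = 1723969
Compute c² = 1313² = 1723969
Since 1723969 = 1723969, confirmed.

Yes, it is a Pythagorean triple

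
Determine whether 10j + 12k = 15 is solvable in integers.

Step 1: Compute gcd(10, 12).
gcd(10, 12) = 2

Step 2: Check divisibility.
Does 2 divide 15? 15 = 2 x 7 + 1, so no.

By the theorem on linear Diophantine equations, 10j + 12k = 15 has integer solutions if and only if gcd(10, 12) divides 15. Since 2 does not divide 15, no solutions exist.

No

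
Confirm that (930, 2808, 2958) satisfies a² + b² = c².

Compute a² + b² = 930² + 2808² = 864900 + 7884864 = 8749764
Compute c² = 2958² = 8749764
Since 8749764 = 8749764, confirmed.

Yes, it is a Pythagorean triple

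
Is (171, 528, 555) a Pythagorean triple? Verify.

Compute a² + b² = 171² + 528² = 29241 + 278784 = 308025
Compute c² = 555² = 308025
Since 308025 = 308025, confirmed.

Yes, it is a Pythagorean triple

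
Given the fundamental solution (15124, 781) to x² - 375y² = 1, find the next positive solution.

Solutions to x² - Dy² = 1 are generated by powers of (x₀ + y₀√D).
The next solution satisfies x₁ + y₁√375 = (x₀ + y₀√375)², giving:
x₁ = x₀² + 375y₀² = 15124² + 375·781² = 228735376 + 228735375 = 457470751
y₁ = 2x₀y₀ = 2·15124·781 = 23623688

Verify: 457470751² - 375·23623688² = 209279488020504001 - 209279488020504000 = 1 ✓

x = 457470751, y = 23623688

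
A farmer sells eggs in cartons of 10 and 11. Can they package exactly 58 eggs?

We need non-negative a, b with 10a + 11b = 58.
gcd(10, 11) = 1 divides 58, but no a in [0, 5] gives non-negative b.

No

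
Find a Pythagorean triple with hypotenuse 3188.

We need a² + b² = 3188² = 10163344.
Trying: 2220² + 2288² = 4928400 + 5234944 = 10163344 ✓

(2220, 2288, 3188)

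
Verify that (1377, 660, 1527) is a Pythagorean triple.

Compute a² + b² = 1377² + 660² = 1896129 + 435600 = 2331729
Compute c² = 1527² = 2331729
Since 2331729 = 2331729, confirmed.

Yes, it is a Pythagorean triple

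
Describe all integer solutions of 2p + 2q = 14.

Step 1: Compute gcd(2, 2) = 2.
Since 2 divides 14, solutions exist.

Step 2: Find a particular solution using extended Euclidean algorithm.
We get p₀ = 0, q₀ = 7.
Check: 2*0 + 2*7 = 14 = 14 ✓

Step 3: Write the general solution.
p = 0 + (2/2)t = 0 + 1t
q = 7 - (2/2)t = 7 - 1t
for any integer t.

p = 0 + 1t, q = 7 - 1t for integer t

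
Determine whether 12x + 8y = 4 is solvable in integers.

Step 1: Compute gcd(12, 8).
gcd(12, 8) = 4

Step 2: Check divisibility.
Does 4 divide 4? 4 = 4 x 1, so yes.

By the theorem on linear Diophantine equations, 12x + 8y = 4 has integer solutions if and only if gcd(12, 8) divides 4. Since 4 | 4, solutions exist.

Yes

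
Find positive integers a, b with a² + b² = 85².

We need a² + b² = 85² = 7225.
Trying: 13² + 84² = 169 + 7056 = 7225 ✓

(13, 84, 85)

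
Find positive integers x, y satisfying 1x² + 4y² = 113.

Try small values of x and check whether (113 - 1x²)/4 is a perfect square.
x = 7: 1·7² = 49, so 4y² = 113 - 49 = 64, giving y² = 16, y = 4.
Check: 1·7² + 4·4² = 49 + 64 = 113 ✓

x = 7, y = 4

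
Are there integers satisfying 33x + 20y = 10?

Step 1: Compute gcd(33, 20).
gcd(33, 20) = 1

Step 2: Check divisibility.
Does 1 divide 10? 10 = 1 x 10, so yes.

By the theorem on linear Diophantine equations, 33x + 20y = 10 has integer solutions if and only if gcd(33, 20) divides 10. Since 1 | 10, solutions exist.

Yes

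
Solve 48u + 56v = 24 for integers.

Step 1: Check solvability.
gcd(48, 56) = 8
Since 8 divides 24, solutions exist.

Step 2: Apply extended Euclidean algorithm to find gcd.
We find integers such that 48*x0 + 56*y0 = 8

Step 3: Scale the particular solution.
Multiply by 24/8 = 3:
u = -3, v = 3

Step 4: Verify.
48*(-3) + 56*(3) = 24 = 24 ✓

u = -3, v = 3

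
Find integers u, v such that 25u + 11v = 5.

Step 1: Check solvability.
gcd(25, 11) = 1
Since 1 divides 5, solutions exist.

Step 2: Apply extended Euclidean algorithm to find gcd.
We find integers such that 25*x0 + 11*y0 = 1

Step 3: Scale the particular solution.
Multiply by 5/1 = 5:
u = 20, v = -45

Step 4: Verify.
25*(20) + 11*(-45) = 5 = 5 ✓

u = 20, v = -45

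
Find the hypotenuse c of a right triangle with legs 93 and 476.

c² = a² + b² = 93² + 476² = 8649 + 226576 = 235225
c = 485

485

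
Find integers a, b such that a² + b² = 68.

We need to find integers a, b > 0 such that a² + b² = 68.
Trying a = 2: b² = 68 - 2² = 68 - 4 = 64
b = 8
Check: 2² + 8² = 4 + 64 = 68 ✓

68 = 2² + 8²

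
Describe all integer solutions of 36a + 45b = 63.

Step 1: Compute gcd(36, 45) = 9.
Since 9 divides 63, solutions exist.

Step 2: Find a particular solution using extended Euclidean algorithm.
We get a₀ = -7, b₀ = 7.
Check: 36*-7 + 45*7 = 63 = 63 ✓

Step 3: Write the general solution.
a = -7 + (45/9)t = -7 + 5t
b = 7 - (36/9)t = 7 - 4t
for any integer t.

a = -7 + 5t, b = 7 - 4t for integer t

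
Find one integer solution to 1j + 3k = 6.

Step 1: Check solvability.
gcd(1, 3) = 1
Since 1 divides 6, solutions exist.

Step 2: Apply extended Euclidean algorithm to find gcd.
We find integers such that 1*x0 + 3*y0 = 1

Step 3: Scale the particular solution.
Multiply by 6/1 = 6:
j = 6, k = 0

Step 4: Verify.
1*(6) + 3*(0) = 6 = 6 ✓

j = 6, k = 0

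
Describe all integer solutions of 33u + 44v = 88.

Step 1: Compute gcd(33, 44) = 11.
Since 11 divides 88, solutions exist.

Step 2: Find a particular solution using extended Euclidean algorithm.
We get u₀ = -8, v₀ = 8.
Check: 33*-8 + 44*8 = 88 = 88 ✓

Step 3: Write the general solution.
u = -8 + (44/11)t = -8 + 4t
v = 8 - (33/11)t = 8 - 3t
for any integer t.

u = -8 + 4t, v = 8 - 3t for integer t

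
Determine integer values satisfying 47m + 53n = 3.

Step 1: Check solvability.
gcd(47, 53) = 1
Since 1 divides 3, solutions exist.

Step 2: Apply extended Euclidean algorithm to find gcd.
We find integers such that 47*x0 + 53*y0 = 1

Step 3: Scale the particular solution.
Multiply by 3/1 = 3:
m = -27, n = 24

Step 4: Verify.
47*(-27) + 53*(24) = 3 = 3 ✓

m = -27, n = 24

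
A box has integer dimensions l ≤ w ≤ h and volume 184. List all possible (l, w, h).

Iterate l from 1 to ⌊184^(1/3)⌋. For each l dividing 184, iterate w ≥ l with w dividing 184/l, and set h = 184/(l·w).
Triples found (6): (1×1×184), (1×2×92), (1×4×46), (1×8×23), (2×2×46), (2×4×23)

(1×1×184), (1×2×92), (1×4×46), (1×8×23), (2×2×46), (2×4×23)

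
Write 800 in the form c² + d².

We need to find integers c, d > 0 such that c² + d² = 800.
Trying c = 4: d² = 800 - 4² = 800 - 16 = 784
d = 28
Check: 4² + 28² = 16 + 784 = 800 ✓

800 = 4² + 28²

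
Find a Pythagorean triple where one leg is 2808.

We need the other leg and hypotenuse such that 2808² + x² = c².
Take x = 1056, c = 3000: 2808² + 1056² = 7884864 + 1115136 = 9000000 = 3000² ✓
Triple: (2808, 1056, 3000)

(2808, 1056, 3000)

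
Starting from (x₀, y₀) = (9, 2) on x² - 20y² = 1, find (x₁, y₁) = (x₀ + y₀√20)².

Solutions to x² - Dy² = 1 are generated by powers of (x₀ + y₀√D).
The next solution satisfies x₁ + y₁√20 = (x₀ + y₀√20)², giving:
x₁ = x₀² + 20y₀² = 9² + 20·2² = 81 + 80 = 161
y₁ = 2x₀y₀ = 2·9·2 = 36

Verify: 161² - 20·36² = 25921 - 25920 = 1 ✓

x = 161, y = 36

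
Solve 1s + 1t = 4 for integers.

Step 1: Check solvability.
gcd(1, 1) = 1
Since 1 divides 4, solutions exist.

Step 2: Apply extended Euclidean algorithm to find gcd.
We find integers such that 1*x0 + 1*y0 = 1

Step 3: Scale the particular solution.
Multiply by 4/1 = 4:
s = 0, t = 4

Step 4: Verify.
1*(0) + 1*(4) = 4 = 4 ✓

s = 0, t = 4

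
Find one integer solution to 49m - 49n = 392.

Step 1: Check solvability.
gcd(49, 49) = 49
Since 49 divides 392, solutions exist.

Step 2: Apply extended Euclidean algorithm to find gcd.
We find integers such that 49*x0 + 49*y0 = 49

Step 3: Scale the particular solution.
Multiply by 392/49 = 8:
m = 0, n = -8

Step 4: Verify.
49*(0) - 49*(-8) = 392 = 392 ✓

m = 0, n = -8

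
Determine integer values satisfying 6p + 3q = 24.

Step 1: Check solvability.
gcd(6, 3) = 3
Since 3 divides 24, solutions exist.

Step 2: Apply extended Euclidean algorithm to find gcd.
We find integers such that 6*x0 + 3*y0 = 3

Step 3: Scale the particular solution.
Multiply by 24/3 = 8:
p = 0, q = 8

Step 4: Verify.
6*(0) + 3*(8) = 24 = 24 ✓

p = 0, q = 8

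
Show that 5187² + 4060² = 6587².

Compute a² + b² = 5187² + 4060² = 26904969 + 16483600 = 43388569
Compute c² = 6587² = 43388569
Since 43388569 = 43388569, confirmed.

Yes, it is a Pythagorean triple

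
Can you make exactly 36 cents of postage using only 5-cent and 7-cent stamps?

We need non-negative x, y with 5x + 7y = 36.
gcd(5, 7) = 1 divides 36, so integer solutions exist.
Search for a non-negative one: x = 3 gives 7y = 36 - 15 = 21, so y = 3.
Check: 5·3 + 7·3 = 36 ✓

Yes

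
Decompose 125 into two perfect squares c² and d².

We need to find integers c, d > 0 such that c² + d² = 125.
Trying c = 2: d² = 125 - 2² = 125 - 4 = 121
d = 11
Check: 2² + 11² = 4 + 121 = 125 ✓

125 = 2² + 11²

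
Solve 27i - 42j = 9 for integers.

Step 1: Check solvability.
gcd(27, 42) = 3
Since 3 divides 9, solutions exist.

Step 2: Apply extended Euclidean algorithm to find gcd.
We find integers such that 27*x0 + 42*y0 = 3

Step 3: Scale the particular solution.
Multiply by 9/3 = 3:
i = -9, j = -6

Step 4: Verify.
27*(-9) - 42*(-6) = 9 = 9 ✓

i = -9, j = -6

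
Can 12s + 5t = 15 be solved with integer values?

Step 1: Compute gcd(12, 5).
gcd(12, 5) = 1

Step 2: Check divisibility.
Does 1 divide 15? 15 = 1 x 15, so yes.

By the theorem on linear Diophantine equations, 12s + 5t = 15 has integer solutions if and only if gcd(12, 5) divides 15. Since 1 | 15, solutions exist.

Yes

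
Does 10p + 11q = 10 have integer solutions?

Step 1: Compute gcd(10, 11).
gcd(10, 11) = 1

Step 2: Check divisibility.
Does 1 divide 10? 10 = 1 x 10, so yes.

By the theorem on linear Diophantine equations, 10p + 11q = 10 has integer solutions if and only if gcd(10, 11) divides 10. Since 1 | 10, solutions exist.

Yes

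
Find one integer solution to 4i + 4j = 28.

Step 1: Check solvability.
gcd(4, 4) = 4
Since 4 divides 28, solutions exist.

Step 2: Apply extended Euclidean algorithm to find gcd.
We find integers such that 4*x0 + 4*y0 = 4

Step 3: Scale the particular solution.
Multiply by 28/4 = 7:
i = 0, j = 7

Step 4: Verify.
4*(0) + 4*(7) = 28 = 28 ✓

i = 0, j = 7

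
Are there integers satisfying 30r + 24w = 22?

Step 1: Compute gcd(30, 24).
gcd(30, 24) = 6

Step 2: Check divisibility.
Does 6 divide 22? 22 = 6 x 3 + 4, so no.

By the theorem on linear Diophantine equations, 30r + 24w = 22 has integer solutions if and only if gcd(30, 24) divides 22. Since 6 does not divide 22, no solutions exist.

No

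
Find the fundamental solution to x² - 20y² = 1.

We seek the smallest positive integers (x, y) with x² - 20y² = 1, i.e., x² = 20y² + 1.
Try successive y values:
y = 1: x² = 20·1² + 1 = 21, not a perfect square
y = 2: x² = 20·2² + 1 = 81, x = 9 ✓

Verify: 9² - 20·2² = 81 - 80 = 1 ✓

x = 9, y = 2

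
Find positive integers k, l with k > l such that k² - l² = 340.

Factor: k² - l² = (k+l)(k-l) = 340.
We need two factors of 340 with the same parity.
Use k+l = 170 and k-l = 2 (product 170·2 = 340).
Adding: 2k = 172, so k = 86.
Subtracting: 2l = 168, so l = 84.
Check: 86² - 84² = 7396 - 7056 = 340 ✓

k = 86, l = 84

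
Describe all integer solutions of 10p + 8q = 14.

Step 1: Compute gcd(10, 8) = 2.
Since 2 divides 14, solutions exist.

Step 2: Find a particular solution using extended Euclidean algorithm.
We get p₀ = 7, q₀ = -7.
Check: 10*7 + 8*-7 = 14 = 14 ✓

Step 3: Write the general solution.
p = 7 + (8/2)t = 7 + 4t
q = -7 - (10/2)t = -7 - 5t
for any integer t.

p = 7 + 4t, q = -7 - 5t for integer t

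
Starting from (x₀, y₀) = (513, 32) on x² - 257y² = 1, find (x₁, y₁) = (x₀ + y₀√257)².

Solutions to x² - Dy² = 1 are generated by powers of (x₀ + y₀√D).
The next solution satisfies x₁ + y₁√257 = (x₀ + y₀√257)², giving:
x₁ = x₀² + 257y₀² = 513² + 257·32² = 263169 + 263168 = 526337
y₁ = 2x₀y₀ = 2·513·32 = 32832

Verify: 526337² - 257·32832² = 277030637569 - 277030637568 = 1 ✓

x = 526337, y = 32832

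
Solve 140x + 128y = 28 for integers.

Step 1: Check solvability.
gcd(140, 128) = 4
Since 4 divides 28, solutions exist.

Step 2: Apply extended Euclidean algorithm to find gcd.
We find integers such that 140*x0 + 128*y0 = 4

Step 3: Scale the particular solution.
Multiply by 28/4 = 7:
x = 77, y = -84

Step 4: Verify.
140*(77) + 128*(-84) = 28 = 28 ✓

x = 77, y = -84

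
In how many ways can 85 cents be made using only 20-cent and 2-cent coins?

We need non-negative integers (x, y) with 20x + 2y = 85.
For each x from 0 to 4, check if (85 - 20x) is a non-negative multiple of 2.
Solutions (x, y): none
Count: 0

0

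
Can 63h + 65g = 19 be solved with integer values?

Step 1: Compute gcd(63, 65).
gcd(63, 65) = 1

Step 2: Check divisibility.
Does 1 divide 19? 19 = 1 x 19, so yes.

By the theorem on linear Diophantine equations, 63h + 65g = 19 has integer solutions if and only if gcd(63, 65) divides 19. Since 1 | 19, solutions exist.

Yes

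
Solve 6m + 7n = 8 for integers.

Step 1: Check solvability.
gcd(6, 7) = 1
Since 1 divides 8, solutions exist.

Step 2: Apply extended Euclidean algorithm to find gcd.
We find integers such that 6*x0 + 7*y0 = 1

Step 3: Scale the particular solution.
Multiply by 8/1 = 8:
m = -8, n = 8

Step 4: Verify.
6*(-8) + 7*(8) = 8 = 8 ✓

m = -8, n = 8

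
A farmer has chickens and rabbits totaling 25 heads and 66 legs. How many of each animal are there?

Let c = chickens, r = rabbits.
Heads: c + r = 25
Legs: 2c + 4r = 66
From the first equation, c = 25 - r. Substitute:
2(25 - r) + 4r = 66
50 + 2r = 66
r = (66 - 50)/2 = 8
c = 25 - 8 = 17

Chickens: 17, Rabbits: 8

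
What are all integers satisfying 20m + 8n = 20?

Step 1: Compute gcd(20, 8) = 4.
Since 4 divides 20, solutions exist.

Step 2: Find a particular solution using extended Euclidean algorithm.
We get m₀ = 5, n₀ = -10.
Check: 20*5 + 8*-10 = 20 = 20 ✓

Step 3: Write the general solution.
m = 5 + (8/4)t = 5 + 2t
n = -10 - (20/4)t = -10 - 5t
for any integer t.

m = 5 + 2t, n = -10 - 5t for integer t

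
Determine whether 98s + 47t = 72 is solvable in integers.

Step 1: Compute gcd(98, 47).
gcd(98, 47) = 1

Step 2: Check divisibility.
Does 1 divide 72? 72 = 1 x 72, so yes.

By the theorem on linear Diophantine equations, 98s + 47t = 72 has integer solutions if and only if gcd(98, 47) divides 72. Since 1 | 72, solutions exist.

Yes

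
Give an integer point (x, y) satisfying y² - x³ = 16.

Try small integer x values and check whether x³ + 16 is a perfect square.
x = 0: x³ + 16 = 0³ + 16 = 0 + 16 = 16
Is 16 a perfect square? 4² = 16 ✓
So (x, y) = (0, -4) is a solution.

x = 0, y = -4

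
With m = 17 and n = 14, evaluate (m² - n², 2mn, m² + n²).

a = m² - n² = 289 - 196 = 93
b = 2mn = 2·17·14 = 476
c = m² + n² = 289 + 196 = 485
Verify: 93² + 476² = 8649 + 226576 = 235225 = 485² ✓

(93, 476, 485)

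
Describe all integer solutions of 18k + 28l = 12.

Step 1: Compute gcd(18, 28) = 2.
Since 2 divides 12, solutions exist.

Step 2: Find a particular solution using extended Euclidean algorithm.
We get k₀ = -18, l₀ = 12.
Check: 18*-18 + 28*12 = 12 = 12 ✓

Step 3: Write the general solution.
k = -18 + (28/2)t = -18 + 14t
l = 12 - (18/2)t = 12 - 9t
for any integer t.

k = -18 + 14t, l = 12 - 9t for integer t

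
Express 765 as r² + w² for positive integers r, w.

We need to find integers r, w > 0 such that r² + w² = 765.
Trying r = 6: w² = 765 - 6² = 765 - 36 = 729
w = 27
Check: 6² + 27² = 36 + 729 = 765 ✓

765 = 6² + 27²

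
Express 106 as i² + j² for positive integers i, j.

We need to find integers i, j > 0 such that i² + j² = 106.
Trying i = 5: j² = 106 - 5² = 106 - 25 = 81
j = 9
Check: 5² + 9² = 25 + 81 = 106 ✓

106 = 5² + 9²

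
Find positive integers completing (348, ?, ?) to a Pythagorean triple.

We need the other leg and hypotenuse such that 348² + x² = c².
Take x = 805, c = 877: 348² + 805² = 121104 + 648025 = 769129 = 877² ✓
Triple: (805, 348, 877)

(805, 348, 877)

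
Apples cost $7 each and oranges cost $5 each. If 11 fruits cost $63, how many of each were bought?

Let a = apples, o = oranges.
a + o = 11
7a + 5o = 63
Substitute o = 11 - a:
7a + 5(11 - a) = 63
(7 - 5)a = 63 - 55
2a = 8
a = 4, o = 11 - 4 = 7

Apples: 4, Oranges: 7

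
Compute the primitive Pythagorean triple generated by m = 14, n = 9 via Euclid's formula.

a = m² - n² = 14² - 9² = 196 - 81 = 115
b = 2mn = 2·14·9 = 252
c = m² + n² = 196 + 81 = 277
Verify: 115² + 252² = 13225 + 63504 = 76729 = 277² ✓

(115, 252, 277)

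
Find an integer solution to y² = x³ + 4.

Try small integer x values and check whether x³ + 4 is a perfect square.
x = 0: x³ + 4 = 0³ + 4 = 0 + 4 = 4
Is 4 a perfect square? 2² = 4 ✓
So (x, y) = (0, 2) is a solution.

x = 0, y = 2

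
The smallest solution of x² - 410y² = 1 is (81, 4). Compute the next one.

Solutions to x² - Dy² = 1 are generated by powers of (x₀ + y₀√D).
The next solution satisfies x₁ + y₁√410 = (x₀ + y₀√410)², giving:
x₁ = x₀² + 410y₀² = 81² + 410·4² = 6561 + 6560 = 13121
y₁ = 2x₀y₀ = 2·81·4 = 648

Verify: 13121² - 410·648² = 172160641 - 172160640 = 1 ✓

x = 13121, y = 648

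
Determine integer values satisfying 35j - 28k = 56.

Step 1: Check solvability.
gcd(35, 28) = 7
Since 7 divides 56, solutions exist.

Step 2: Apply extended Euclidean algorithm to find gcd.
We find integers such that 35*x0 + 28*y0 = 7

Step 3: Scale the particular solution.
Multiply by 56/7 = 8:
j = 8, k = 8

Step 4: Verify.
35*(8) - 28*(8) = 56 = 56 ✓

j = 8, k = 8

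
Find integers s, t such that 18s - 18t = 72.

Step 1: Check solvability.
gcd(18, 18) = 18
Since 18 divides 72, solutions exist.

Step 2: Apply extended Euclidean algorithm to find gcd.
We find integers such that 18*x0 + 18*y0 = 18

Step 3: Scale the particular solution.
Multiply by 72/18 = 4:
s = 0, t = -4

Step 4: Verify.
18*(0) - 18*(-4) = 72 = 72 ✓

s = 0, t = -4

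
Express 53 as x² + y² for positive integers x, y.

We need to find integers x, y > 0 such that x² + y² = 53.
Trying x = 2: y² = 53 - 2² = 53 - 4 = 49
y = 7
Check: 2² + 7² = 4 + 49 = 53 ✓

53 = 2² + 7²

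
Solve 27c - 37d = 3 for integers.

Step 1: Check solvability.
gcd(27, 37) = 1
Since 1 divides 3, solutions exist.

Step 2: Apply extended Euclidean algorithm to find gcd.
We find integers such that 27*x0 + 37*y0 = 1

Step 3: Scale the particular solution.
Multiply by 3/1 = 3:
c = 33, d = 24

Step 4: Verify.
27*(33) - 37*(24) = 3 = 3 ✓

c = 33, d = 24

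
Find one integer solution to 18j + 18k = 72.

Step 1: Check solvability.
gcd(18, 18) = 18
Since 18 divides 72, solutions exist.

Step 2: Apply extended Euclidean algorithm to find gcd.
We find integers such that 18*x0 + 18*y0 = 18

Step 3: Scale the particular solution.
Multiply by 72/18 = 4:
j = 0, k = 4

Step 4: Verify.
18*(0) + 18*(4) = 72 = 72 ✓

j = 0, k = 4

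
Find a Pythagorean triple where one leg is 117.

We need the other leg and hypotenuse such that 117² + x² = c².
Take x = 44, c = 125: 117² + 44² = 13689 + 1936 = 15625 = 125² ✓
Triple: (117, 44, 125)

(117, 44, 125)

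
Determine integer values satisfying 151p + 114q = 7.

Step 1: Check solvability.
gcd(151, 114) = 1
Since 1 divides 7, solutions exist.

Step 2: Apply extended Euclidean algorithm to find gcd.
We find integers such that 151*x0 + 114*y0 = 1

Step 3: Scale the particular solution.
Multiply by 7/1 = 7:
p = 259, q = -343

Step 4: Verify.
151*(259) + 114*(-343) = 7 = 7 ✓

p = 259, q = -343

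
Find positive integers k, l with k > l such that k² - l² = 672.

Factor: k² - l² = (k+l)(k-l) = 672.
We need two factors of 672 with the same parity.
Use k+l = 336 and k-l = 2 (product 336·2 = 672).
Adding: 2k = 338, so k = 169.
Subtracting: 2l = 334, so l = 167.
Check: 169² - 167² = 28561 - 27889 = 672 ✓

k = 169, l = 167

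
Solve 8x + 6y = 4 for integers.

Step 1: Check solvability.
gcd(8, 6) = 2
Since 2 divides 4, solutions exist.

Step 2: Apply extended Euclidean algorithm to find gcd.
We find integers such that 8*x0 + 6*y0 = 2

Step 3: Scale the particular solution.
Multiply by 4/2 = 2:
x = 2, y = -2

Step 4: Verify.
8*(2) + 6*(-2) = 4 = 4 ✓

x = 2, y = -2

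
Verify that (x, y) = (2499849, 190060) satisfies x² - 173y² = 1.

Compute x² = 2499849² = 6249245022801
Compute 173y² = 173·190060² = 173·36122803600 = 6249245022800
x² - 173y² = 6249245022801 - 6249245022800 = 1
Since this equals 1, (2499849, 190060) is a solution.

Yes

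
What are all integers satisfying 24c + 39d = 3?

Step 1: Compute gcd(24, 39) = 3.
Since 3 divides 3, solutions exist.

Step 2: Find a particular solution using extended Euclidean algorithm.
We get c₀ = 5, d₀ = -3.
Check: 24*5 + 39*-3 = 3 = 3 ✓

Step 3: Write the general solution.
c = 5 + (39/3)t = 5 + 13t
d = -3 - (24/3)t = -3 - 8t
for any integer t.

c = 5 + 13t, d = -3 - 8t for integer t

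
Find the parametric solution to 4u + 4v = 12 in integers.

Step 1: Compute gcd(4, 4) = 4.
Since 4 divides 12, solutions exist.

Step 2: Find a particular solution using extended Euclidean algorithm.
We get u₀ = 0, v₀ = 3.
Check: 4*0 + 4*3 = 12 = 12 ✓

Step 3: Write the general solution.
u = 0 + (4/4)t = 0 + 1t
v = 3 - (4/4)t = 3 - 1t
for any integer t.

u = 0 + 1t, v = 3 - 1t for integer t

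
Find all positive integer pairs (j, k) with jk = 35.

The positive divisors of 35 are: 1, 5, 7, 35.
Each divisor d gives the pair (d, 35/d):
(1, 35), (5, 7), (7, 5), (35, 1)

(1, 35), (5, 7), (7, 5), (35, 1)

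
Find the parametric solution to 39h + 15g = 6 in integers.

Step 1: Compute gcd(39, 15) = 3.
Since 3 divides 6, solutions exist.

Step 2: Find a particular solution using extended Euclidean algorithm.
We get h₀ = 4, g₀ = -10.
Check: 39*4 + 15*-10 = 6 = 6 ✓

Step 3: Write the general solution.
h = 4 + (15/3)t = 4 + 5t
g = -10 - (39/3)t = -10 - 13t
for any integer t.

h = 4 + 5t, g = -10 - 13t for integer t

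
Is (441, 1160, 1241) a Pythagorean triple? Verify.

Compute a² + b² = 441² + 1160² = 194481 + 1345600 = 1540081
Compute c² = 1241² = 1540081
Since 1540081 = 1540081, confirmed.

Yes, it is a Pythagorean triple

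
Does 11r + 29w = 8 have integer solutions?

Step 1: Compute gcd(11, 29).
gcd(11, 29) = 1

Step 2: Check divisibility.
Does 1 divide 8? 8 = 1 x 8, so yes.

By the theorem on linear Diophantine equations, 11r + 29w = 8 has integer solutions if and only if gcd(11, 29) divides 8. Since 1 | 8, solutions exist.

Yes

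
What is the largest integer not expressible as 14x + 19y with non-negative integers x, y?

For two coprime denominations a and b, the Frobenius number (largest value not representable as a non-negative combination) is ab - a - b.
Here gcd(14, 19) = 1, so they are coprime.
F(14, 19) = 14·19 - 14 - 19 = 266 - 33 = 233

233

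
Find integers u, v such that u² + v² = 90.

We need to find integers u, v > 0 such that u² + v² = 90.
Trying u = 3: v² = 90 - 3² = 90 - 9 = 81
v = 9
Check: 3² + 9² = 9 + 81 = 90 ✓

90 = 3² + 9²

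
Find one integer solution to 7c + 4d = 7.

Step 1: Check solvability.
gcd(7, 4) = 1
Since 1 divides 7, solutions exist.

Step 2: Apply extended Euclidean algorithm to find gcd.
We find integers such that 7*x0 + 4*y0 = 1

Step 3: Scale the particular solution.
Multiply by 7/1 = 7:
c = -7, d = 14

Step 4: Verify.
7*(-7) + 4*(14) = 7 = 7 ✓

c = -7, d = 14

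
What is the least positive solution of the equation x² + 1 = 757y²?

We need x² = 757y² - 1. Try successive y:
y = 1: x² = 757·1² - 1 = 756, not a perfect square
y = 2: x² = 757·2² - 1 = 3027, not a perfect square
y = 3: x² = 757·3² - 1 = 6812, not a perfect square
...
y = 49769: x² = 757·49769² - 1 = 1875053694276 = 1369326² ✓
Check: 1369326² - 757·49769² = 1875053694276 - 1875053694277 = -1 ✓

x = 1369326, y = 49769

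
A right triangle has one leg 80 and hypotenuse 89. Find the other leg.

a² = c² - b² = 7921 - 6400 = 1521
a = 39

39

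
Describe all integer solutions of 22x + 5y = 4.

Step 1: Compute gcd(22, 5) = 1.
Since 1 divides 4, solutions exist.

Step 2: Find a particular solution using extended Euclidean algorithm.
We get x₀ = -8, y₀ = 36.
Check: 22*-8 + 5*36 = 4 = 4 ✓

Step 3: Write the general solution.
x = -8 + (5/1)t = -8 + 5t
y = 36 - (22/1)t = 36 - 22t
for any integer t.

x = -8 + 5t, y = 36 - 22t for integer t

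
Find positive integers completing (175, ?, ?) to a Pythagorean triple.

We need the other leg and hypotenuse such that 175² + x² = c².
Take x = 288, c = 337: 175² + 288² = 30625 + 82944 = 113569 = 337² ✓
Triple: (175, 288, 337)

(175, 288, 337)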